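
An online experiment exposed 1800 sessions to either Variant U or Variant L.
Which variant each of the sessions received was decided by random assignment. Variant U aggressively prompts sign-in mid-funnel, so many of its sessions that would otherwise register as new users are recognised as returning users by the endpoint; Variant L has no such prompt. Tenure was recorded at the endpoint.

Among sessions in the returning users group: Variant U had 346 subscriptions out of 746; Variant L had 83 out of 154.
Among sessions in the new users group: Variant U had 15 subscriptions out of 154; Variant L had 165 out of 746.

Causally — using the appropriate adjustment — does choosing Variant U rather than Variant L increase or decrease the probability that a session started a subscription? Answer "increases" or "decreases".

The stratified and pooled comparisons disagree (Variant L wins within each user tenure; Variant U wins overall), so the answer turns on the causal role of user tenure.
Stratifying would compare variants among sessions the variants themselves sorted into user tenure groups — a form of selection on an intermediate. The unconditioned pooled rates give the total causal effect.
Pooled: Variant U 40.1% vs Variant L 27.6%; Variant U is higher overall.

increases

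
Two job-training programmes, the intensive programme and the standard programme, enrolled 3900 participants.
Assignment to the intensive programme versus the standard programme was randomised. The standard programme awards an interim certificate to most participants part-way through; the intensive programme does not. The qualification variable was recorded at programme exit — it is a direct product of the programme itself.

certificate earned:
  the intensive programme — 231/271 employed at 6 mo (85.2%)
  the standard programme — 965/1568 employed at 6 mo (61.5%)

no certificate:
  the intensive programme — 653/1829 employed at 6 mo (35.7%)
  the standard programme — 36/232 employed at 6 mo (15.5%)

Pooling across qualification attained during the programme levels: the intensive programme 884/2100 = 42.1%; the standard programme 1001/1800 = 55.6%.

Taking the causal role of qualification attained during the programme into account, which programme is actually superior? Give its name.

Qualification attained during the programme is recorded after the programme and is itself shifted by it — it sits on the causal path from programme to outcome. Conditioning on a mediator would strip out part of the effect we want; the pooled comparison gives the total causal effect.
Pooled: the intensive programme 42.1% vs the standard programme 55.6%; the standard programme is higher overall.

the standard programme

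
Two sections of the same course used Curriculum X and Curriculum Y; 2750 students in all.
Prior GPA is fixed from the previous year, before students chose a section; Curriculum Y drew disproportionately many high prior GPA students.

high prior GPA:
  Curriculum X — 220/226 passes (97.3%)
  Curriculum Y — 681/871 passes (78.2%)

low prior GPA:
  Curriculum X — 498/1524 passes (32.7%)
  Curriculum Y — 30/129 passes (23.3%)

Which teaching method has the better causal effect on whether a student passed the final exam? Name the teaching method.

Curriculum X

The imbalance in prior GPA band arose from how students were allocated, not from anything the teaching method did; and prior GPA band independently affects the outcome. The pooled gap is confounded — condition on prior GPA band.
Within each level — high prior GPA: 97.3% vs 78.2%; low prior GPA: 32.7% vs 23.3% — Curriculum X is higher every time.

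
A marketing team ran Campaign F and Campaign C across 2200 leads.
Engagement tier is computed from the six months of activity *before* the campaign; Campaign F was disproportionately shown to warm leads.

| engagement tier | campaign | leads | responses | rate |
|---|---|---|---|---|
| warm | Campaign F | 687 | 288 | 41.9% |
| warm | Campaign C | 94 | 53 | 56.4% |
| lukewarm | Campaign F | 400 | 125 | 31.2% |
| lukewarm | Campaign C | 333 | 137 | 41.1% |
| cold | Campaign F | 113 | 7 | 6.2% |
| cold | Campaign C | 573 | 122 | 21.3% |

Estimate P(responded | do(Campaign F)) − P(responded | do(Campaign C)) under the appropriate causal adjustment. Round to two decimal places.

-0.13

Within every engagement tier level Campaign C has the higher rate, yet pooled Campaign F does — Simpson's reversal.
Here engagement tier is a common cause — it drives both which campaign a case falls under and the outcome. The crude comparison mixes populations; the stratum-specific rates are the causally relevant ones.
Adjusting over the population distribution of engagement tier: 0.355·(0.419−0.564) + 0.333·(0.312−0.411) + 0.312·(0.062−0.213) = -0.131.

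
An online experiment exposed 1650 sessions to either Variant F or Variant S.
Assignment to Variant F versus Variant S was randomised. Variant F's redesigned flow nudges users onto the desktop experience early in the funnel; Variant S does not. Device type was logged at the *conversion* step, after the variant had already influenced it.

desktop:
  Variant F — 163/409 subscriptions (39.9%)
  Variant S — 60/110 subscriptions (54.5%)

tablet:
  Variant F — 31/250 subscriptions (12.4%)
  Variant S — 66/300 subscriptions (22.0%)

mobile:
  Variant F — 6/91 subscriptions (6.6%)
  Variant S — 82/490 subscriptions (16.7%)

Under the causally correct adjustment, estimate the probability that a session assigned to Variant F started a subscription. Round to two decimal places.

0.27

Within every device type level Variant S has the higher rate, yet pooled Variant F does — Simpson's reversal.
Because the variant influences device type, device type is a post-treatment mediator, not a confounder. Stratifying on it would bias the estimate; the causal effect is the crude pooled difference.
So P(outcome | do(Variant F)) is just the pooled rate for Variant F: 200/750 = 0.267.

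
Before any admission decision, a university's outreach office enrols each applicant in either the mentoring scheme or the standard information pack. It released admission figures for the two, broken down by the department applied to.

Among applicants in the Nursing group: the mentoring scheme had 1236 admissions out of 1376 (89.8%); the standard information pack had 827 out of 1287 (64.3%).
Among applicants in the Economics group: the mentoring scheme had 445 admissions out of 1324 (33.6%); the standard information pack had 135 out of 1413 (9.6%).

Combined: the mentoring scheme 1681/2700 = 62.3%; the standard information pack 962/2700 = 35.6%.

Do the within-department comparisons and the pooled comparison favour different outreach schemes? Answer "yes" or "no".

Within each department level (Nursing 89.8% vs 64.3%; Economics 33.6% vs 9.6%), the mentoring scheme has the higher rate every time. Pooled: 62.3% vs 35.6% — the mentoring scheme has the higher rate overall. They agree.

no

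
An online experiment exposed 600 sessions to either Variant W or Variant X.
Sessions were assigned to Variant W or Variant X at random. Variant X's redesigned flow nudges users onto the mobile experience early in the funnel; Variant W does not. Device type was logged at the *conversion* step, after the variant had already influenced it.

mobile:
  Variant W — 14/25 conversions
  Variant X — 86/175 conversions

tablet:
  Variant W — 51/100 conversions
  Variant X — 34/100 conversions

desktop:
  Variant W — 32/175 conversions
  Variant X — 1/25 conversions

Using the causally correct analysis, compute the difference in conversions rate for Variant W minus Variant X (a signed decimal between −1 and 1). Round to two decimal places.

-0.08

The device type-specific comparison favours Variant W throughout, but the pooled figures favour Variant X. The question is whether to condition on device type.
The distribution of device type is itself part of what the variant does — it is an intermediate outcome. Holding it fixed would remove that part of the effect; the total effect is the pooled difference.
The causal difference is the pooled difference: 0.323 − 0.403 = -0.080.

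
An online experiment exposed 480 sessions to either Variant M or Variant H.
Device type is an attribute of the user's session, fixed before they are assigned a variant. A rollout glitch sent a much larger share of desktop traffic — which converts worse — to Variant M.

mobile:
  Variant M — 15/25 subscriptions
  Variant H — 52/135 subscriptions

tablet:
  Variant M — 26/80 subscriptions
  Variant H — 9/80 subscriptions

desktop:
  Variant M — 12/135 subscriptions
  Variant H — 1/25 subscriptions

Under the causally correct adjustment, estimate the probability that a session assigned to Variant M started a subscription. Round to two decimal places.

0.34

Since device type is a pre-existing factor (not a product of the variant) and it affects the outcome on its own, it is a confounder. The stratified rates, not the pooled rate, identify the causal effect.
Standardising Variant M to the population device type mix: 0.333·15/25 + 0.333·26/80 + 0.333·12/135 = 0.338.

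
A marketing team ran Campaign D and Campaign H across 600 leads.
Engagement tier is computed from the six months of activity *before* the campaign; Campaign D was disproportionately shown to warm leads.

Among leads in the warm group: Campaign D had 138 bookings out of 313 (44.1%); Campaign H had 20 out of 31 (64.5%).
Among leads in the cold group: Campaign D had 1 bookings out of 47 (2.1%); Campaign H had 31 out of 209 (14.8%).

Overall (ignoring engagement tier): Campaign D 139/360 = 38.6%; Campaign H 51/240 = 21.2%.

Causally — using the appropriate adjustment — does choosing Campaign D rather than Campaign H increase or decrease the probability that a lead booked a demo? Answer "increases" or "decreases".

decreases

Campaign H is higher inside every engagement tier stratum but Campaign D is higher in aggregate. Whether to stratify depends on how engagement tier relates to the campaign.
Engagement tier differs across campaigns for reasons unrelated to any effect of the campaign itself, and it separately predicts the outcome — a classic confounder. We must compare within engagement tier levels.
Within each level — warm: 44.1% vs 64.5%; cold: 2.1% vs 14.8% — Campaign H is higher every time.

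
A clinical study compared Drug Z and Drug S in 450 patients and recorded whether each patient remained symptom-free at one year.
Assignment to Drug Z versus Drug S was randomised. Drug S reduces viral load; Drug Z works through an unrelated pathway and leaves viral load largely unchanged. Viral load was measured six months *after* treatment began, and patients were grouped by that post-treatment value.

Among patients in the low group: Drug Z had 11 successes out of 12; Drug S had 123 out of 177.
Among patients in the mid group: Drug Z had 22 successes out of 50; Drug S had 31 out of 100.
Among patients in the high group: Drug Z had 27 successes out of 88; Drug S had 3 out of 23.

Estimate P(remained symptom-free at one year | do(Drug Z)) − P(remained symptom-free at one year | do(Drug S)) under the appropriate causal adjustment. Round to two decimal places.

-0.12

Because the drug influences viral load, viral load is a post-treatment mediator, not a confounder. Stratifying on it would bias the estimate; the causal effect is the crude pooled difference.
The causal difference is the pooled difference: 0.400 − 0.523 = -0.123.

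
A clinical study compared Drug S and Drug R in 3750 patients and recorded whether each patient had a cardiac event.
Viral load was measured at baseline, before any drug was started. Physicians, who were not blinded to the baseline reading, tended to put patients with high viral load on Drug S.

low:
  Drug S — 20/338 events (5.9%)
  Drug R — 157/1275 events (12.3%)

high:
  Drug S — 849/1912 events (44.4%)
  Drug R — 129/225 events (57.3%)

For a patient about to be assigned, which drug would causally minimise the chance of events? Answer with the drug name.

Drug S

Since viral load is a pre-existing factor (not a product of the drug) and it affects the outcome on its own, it is a confounder. The stratified rates, not the pooled rate, identify the causal effect.
Within each level — low: 5.9% vs 12.3%; high: 44.4% vs 57.3% — Drug S is lower every time.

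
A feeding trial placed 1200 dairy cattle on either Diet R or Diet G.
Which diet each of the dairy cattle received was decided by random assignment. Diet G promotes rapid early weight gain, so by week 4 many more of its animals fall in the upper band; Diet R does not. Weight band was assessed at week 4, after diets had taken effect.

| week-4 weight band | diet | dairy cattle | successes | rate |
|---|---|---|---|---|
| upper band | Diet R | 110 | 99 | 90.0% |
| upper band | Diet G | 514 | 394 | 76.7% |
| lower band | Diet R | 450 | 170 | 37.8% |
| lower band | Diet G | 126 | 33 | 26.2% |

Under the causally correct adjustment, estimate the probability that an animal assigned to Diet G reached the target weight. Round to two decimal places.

0.67

The week-4 weight band-specific comparison favours Diet R throughout, but the pooled figures favour Diet G. The question is whether to condition on week-4 weight band.
Stratifying would compare diets among dairy cattle the diets themselves sorted into week-4 weight band groups — a form of selection on an intermediate. The unconditioned pooled rates give the total causal effect.
So P(outcome | do(Diet G)) is just the pooled rate for Diet G: 427/640 = 0.667.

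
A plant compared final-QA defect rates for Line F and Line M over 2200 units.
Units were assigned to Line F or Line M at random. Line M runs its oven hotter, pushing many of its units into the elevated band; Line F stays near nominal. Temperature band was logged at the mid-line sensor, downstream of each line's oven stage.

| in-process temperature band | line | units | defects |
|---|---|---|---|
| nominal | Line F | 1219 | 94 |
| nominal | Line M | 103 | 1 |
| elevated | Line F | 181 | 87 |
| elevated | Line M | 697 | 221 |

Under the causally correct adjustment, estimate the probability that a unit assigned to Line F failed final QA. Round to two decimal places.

0.13

The distribution of in-process temperature band is itself part of what the line does — it is an intermediate outcome. Holding it fixed would remove that part of the effect; the total effect is the pooled difference.
So P(outcome | do(Line F)) is just the pooled rate for Line F: 181/1400 = 0.129.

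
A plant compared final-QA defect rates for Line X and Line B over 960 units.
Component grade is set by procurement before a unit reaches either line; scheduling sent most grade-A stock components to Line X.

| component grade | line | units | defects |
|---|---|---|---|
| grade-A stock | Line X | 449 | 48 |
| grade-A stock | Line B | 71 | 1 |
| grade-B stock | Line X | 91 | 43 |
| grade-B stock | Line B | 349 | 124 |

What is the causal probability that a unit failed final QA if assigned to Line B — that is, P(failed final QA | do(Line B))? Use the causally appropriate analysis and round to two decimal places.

Line B is lower inside every component grade stratum but Line X is lower in aggregate. Whether to stratify depends on how component grade relates to the line.
Component grade is set before the line has any effect — it is not caused by the line — and it independently drives the outcome. That makes it a confounder, so the causal comparison is within component grade levels.
Standardising Line B to the population component grade mix: 0.542·1/71 + 0.458·124/349 = 0.170.

0.17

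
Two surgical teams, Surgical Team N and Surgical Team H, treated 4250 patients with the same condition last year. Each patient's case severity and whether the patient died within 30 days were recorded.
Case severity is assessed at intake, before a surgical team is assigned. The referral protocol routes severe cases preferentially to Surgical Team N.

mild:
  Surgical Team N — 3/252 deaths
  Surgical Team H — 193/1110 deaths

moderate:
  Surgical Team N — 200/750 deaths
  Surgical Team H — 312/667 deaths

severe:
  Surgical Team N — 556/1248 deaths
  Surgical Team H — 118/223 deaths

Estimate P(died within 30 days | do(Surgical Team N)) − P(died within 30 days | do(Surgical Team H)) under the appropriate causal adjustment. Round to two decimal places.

Within every case severity level Surgical Team N has the lower rate, yet pooled Surgical Team H does — Simpson's reversal.
Nothing the surgical team does changes case severity; the imbalance is an allocation artefact. With case severity also predicting the outcome, the pooled figure is confounded, and the within-stratum comparison is the causal one.
Adjusting over the population distribution of case severity: 0.320·(0.012−0.174) + 0.333·(0.267−0.468) + 0.346·(0.446−0.529) = -0.148.

-0.15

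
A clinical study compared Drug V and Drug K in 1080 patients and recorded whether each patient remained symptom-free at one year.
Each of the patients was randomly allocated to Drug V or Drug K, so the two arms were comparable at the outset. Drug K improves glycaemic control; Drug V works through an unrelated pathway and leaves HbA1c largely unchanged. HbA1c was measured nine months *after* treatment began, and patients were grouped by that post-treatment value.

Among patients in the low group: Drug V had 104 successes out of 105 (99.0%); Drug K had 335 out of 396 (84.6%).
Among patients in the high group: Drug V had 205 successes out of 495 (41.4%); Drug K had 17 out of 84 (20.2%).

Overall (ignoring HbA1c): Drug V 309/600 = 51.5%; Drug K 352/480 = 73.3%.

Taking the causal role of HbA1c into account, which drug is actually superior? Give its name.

Drug V is higher inside every HbA1c stratum but Drug K is higher in aggregate. Whether to stratify depends on how HbA1c relates to the drug.
HbA1c is recorded after the drug and is itself shifted by it — it sits on the causal path from drug to outcome. Conditioning on a mediator would strip out part of the effect we want; the pooled comparison gives the total causal effect.
Pooled: Drug V 51.5% vs Drug K 73.3%; Drug K is higher overall.

Drug K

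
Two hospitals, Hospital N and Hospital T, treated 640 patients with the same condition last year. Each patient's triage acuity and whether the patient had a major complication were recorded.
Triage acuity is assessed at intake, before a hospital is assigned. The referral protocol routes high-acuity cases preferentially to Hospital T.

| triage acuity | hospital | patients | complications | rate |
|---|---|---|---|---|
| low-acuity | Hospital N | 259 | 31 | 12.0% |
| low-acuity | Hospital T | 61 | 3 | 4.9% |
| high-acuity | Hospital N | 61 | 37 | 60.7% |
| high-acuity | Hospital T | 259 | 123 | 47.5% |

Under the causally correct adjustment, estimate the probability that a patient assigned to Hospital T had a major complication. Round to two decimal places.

Within every triage acuity level Hospital T has the lower rate, yet pooled Hospital N does — Simpson's reversal.
Triage acuity differs across hospitals for reasons unrelated to any effect of the hospital itself, and it separately predicts the outcome — a classic confounder. We must compare within triage acuity levels.
Standardising Hospital T to the population triage acuity mix: 0.500·3/61 + 0.500·123/259 = 0.262.

0.26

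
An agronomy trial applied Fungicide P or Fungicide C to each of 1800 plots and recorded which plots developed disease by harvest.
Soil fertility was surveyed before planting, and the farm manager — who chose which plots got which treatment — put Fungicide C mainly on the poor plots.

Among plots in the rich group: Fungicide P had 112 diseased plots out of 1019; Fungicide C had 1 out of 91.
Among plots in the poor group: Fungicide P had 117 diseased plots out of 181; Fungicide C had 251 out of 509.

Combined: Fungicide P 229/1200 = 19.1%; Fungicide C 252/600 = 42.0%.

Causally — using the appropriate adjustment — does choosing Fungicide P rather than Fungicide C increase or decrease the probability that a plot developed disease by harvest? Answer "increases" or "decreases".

increases

Nothing the fungicide does changes soil fertility; the imbalance is an allocation artefact. With soil fertility also predicting the outcome, the pooled figure is confounded, and the within-stratum comparison is the causal one.
Within each level — rich: 11.0% vs 1.1%; poor: 64.6% vs 49.3% — Fungicide C is lower every time.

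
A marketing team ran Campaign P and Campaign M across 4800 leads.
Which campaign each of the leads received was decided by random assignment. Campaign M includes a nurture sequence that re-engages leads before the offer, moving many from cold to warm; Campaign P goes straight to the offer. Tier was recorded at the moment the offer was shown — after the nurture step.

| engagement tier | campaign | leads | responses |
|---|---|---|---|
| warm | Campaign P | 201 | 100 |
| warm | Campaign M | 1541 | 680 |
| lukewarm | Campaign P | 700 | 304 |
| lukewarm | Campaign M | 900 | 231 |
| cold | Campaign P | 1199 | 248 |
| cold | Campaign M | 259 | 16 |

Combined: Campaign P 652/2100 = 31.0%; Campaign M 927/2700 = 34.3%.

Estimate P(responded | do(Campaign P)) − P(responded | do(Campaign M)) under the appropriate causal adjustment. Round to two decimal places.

Engagement tier is downstream of the campaign. One should not condition on a consequence of treatment, so the overall rates are the right comparison.
The causal difference is the pooled difference: 0.310 − 0.343 = -0.033.

-0.03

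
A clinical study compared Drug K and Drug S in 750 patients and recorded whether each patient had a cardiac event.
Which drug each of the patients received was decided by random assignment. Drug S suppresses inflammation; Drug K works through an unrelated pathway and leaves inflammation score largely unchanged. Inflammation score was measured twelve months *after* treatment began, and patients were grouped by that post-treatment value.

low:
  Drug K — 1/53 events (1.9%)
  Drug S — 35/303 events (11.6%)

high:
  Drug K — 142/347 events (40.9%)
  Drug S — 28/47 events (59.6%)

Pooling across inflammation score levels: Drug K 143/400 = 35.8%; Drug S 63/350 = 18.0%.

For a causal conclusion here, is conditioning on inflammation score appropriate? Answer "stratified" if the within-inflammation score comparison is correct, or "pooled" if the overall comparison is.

The distribution of inflammation score is itself part of what the drug does — it is an intermediate outcome. Holding it fixed would remove that part of the effect; the total effect is the pooled difference.
Pooled: Drug K 35.8% vs Drug S 18.0%; Drug S is lower overall.

pooled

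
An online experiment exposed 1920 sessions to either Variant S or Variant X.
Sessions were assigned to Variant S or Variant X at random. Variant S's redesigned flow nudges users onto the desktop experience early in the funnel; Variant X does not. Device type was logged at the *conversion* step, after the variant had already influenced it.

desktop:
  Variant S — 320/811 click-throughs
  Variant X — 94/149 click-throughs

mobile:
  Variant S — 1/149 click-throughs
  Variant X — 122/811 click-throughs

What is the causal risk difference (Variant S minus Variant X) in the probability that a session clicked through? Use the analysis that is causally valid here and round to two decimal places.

Within every device type level Variant X has the higher rate, yet pooled Variant S does — Simpson's reversal.
Device type here is a post-treatment variable shaped by the variant; conditioning on it would introduce bias rather than remove it. The overall comparison is the causal one.
The causal difference is the pooled difference: 0.334 − 0.225 = +0.109.

+0.11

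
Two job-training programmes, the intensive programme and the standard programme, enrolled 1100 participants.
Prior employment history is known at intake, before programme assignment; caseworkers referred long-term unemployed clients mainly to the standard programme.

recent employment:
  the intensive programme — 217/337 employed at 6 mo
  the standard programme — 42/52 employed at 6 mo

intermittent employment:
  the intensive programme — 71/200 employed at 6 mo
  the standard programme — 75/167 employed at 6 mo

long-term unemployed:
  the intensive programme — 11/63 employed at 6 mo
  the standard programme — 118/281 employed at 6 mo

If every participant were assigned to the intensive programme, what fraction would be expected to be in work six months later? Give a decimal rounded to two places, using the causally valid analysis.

0.40

Prior employment history satisfies the back-door criterion: it is not a descendant of the programme, and it blocks the spurious path from programme to outcome. Adjusting for it (i.e., using the within-prior employment history rates) gives the causal effect.
Standardising the intensive programme to the population prior employment history mix: 0.354·217/337 + 0.334·71/200 + 0.313·11/63 = 0.401.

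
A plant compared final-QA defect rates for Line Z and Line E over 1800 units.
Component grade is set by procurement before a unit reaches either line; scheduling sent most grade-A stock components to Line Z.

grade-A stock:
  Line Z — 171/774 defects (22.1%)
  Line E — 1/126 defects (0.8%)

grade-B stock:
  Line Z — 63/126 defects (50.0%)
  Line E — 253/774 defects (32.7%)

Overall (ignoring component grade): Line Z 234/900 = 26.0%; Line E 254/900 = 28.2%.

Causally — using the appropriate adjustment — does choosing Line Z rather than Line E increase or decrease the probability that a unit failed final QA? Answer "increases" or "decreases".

increases

The component grade-specific comparison favours Line E throughout, but the pooled figures favour Line Z. The question is whether to condition on component grade.
Component grade satisfies the back-door criterion: it is not a descendant of the line, and it blocks the spurious path from line to outcome. Adjusting for it (i.e., using the within-component grade rates) gives the causal effect.
Within each level — grade-A stock: 22.1% vs 0.8%; grade-B stock: 50.0% vs 32.7% — Line E is lower every time.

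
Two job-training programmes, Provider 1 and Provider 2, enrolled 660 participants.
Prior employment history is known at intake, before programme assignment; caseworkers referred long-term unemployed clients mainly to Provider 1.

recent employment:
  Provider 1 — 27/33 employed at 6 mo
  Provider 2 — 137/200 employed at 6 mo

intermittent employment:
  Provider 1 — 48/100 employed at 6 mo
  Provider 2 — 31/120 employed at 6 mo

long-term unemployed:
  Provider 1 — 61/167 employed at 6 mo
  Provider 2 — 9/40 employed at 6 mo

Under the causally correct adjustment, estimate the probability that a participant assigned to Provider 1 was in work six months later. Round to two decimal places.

0.56

Within every prior employment history level Provider 1 has the higher rate, yet pooled Provider 2 does — Simpson's reversal.
Here prior employment history is a common cause — it drives both which programme a case falls under and the outcome. The crude comparison mixes populations; the stratum-specific rates are the causally relevant ones.
Standardising Provider 1 to the population prior employment history mix: 0.353·27/33 + 0.333·48/100 + 0.314·61/167 = 0.563.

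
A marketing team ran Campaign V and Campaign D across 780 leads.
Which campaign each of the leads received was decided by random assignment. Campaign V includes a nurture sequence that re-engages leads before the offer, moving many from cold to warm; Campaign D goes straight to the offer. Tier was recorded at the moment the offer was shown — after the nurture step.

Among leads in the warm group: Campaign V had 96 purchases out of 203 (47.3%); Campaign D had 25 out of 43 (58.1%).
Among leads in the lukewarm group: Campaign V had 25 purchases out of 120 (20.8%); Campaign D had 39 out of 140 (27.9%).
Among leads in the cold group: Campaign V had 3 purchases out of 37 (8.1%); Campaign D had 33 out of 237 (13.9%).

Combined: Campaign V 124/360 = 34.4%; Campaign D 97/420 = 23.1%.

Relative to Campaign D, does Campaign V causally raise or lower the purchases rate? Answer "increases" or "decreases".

increases

Engagement tier here is a post-treatment variable shaped by the campaign; conditioning on it would introduce bias rather than remove it. The overall comparison is the causal one.
Pooled: Campaign V 34.4% vs Campaign D 23.1%; Campaign V is higher overall.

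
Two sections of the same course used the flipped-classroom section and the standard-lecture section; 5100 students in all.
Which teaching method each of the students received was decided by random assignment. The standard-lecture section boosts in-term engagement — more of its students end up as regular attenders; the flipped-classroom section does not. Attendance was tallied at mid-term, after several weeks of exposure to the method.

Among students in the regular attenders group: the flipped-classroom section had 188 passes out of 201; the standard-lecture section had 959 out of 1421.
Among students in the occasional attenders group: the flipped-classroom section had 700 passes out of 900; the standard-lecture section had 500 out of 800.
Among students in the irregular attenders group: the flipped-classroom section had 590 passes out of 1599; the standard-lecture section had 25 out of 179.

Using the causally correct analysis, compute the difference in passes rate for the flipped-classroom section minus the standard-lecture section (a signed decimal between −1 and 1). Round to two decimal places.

The mid-term attendance-specific comparison favours the flipped-classroom section throughout, but the pooled figures favour the standard-lecture section. The question is whether to condition on mid-term attendance.
Mid-term attendance here is a post-treatment variable shaped by the teaching method; conditioning on it would introduce bias rather than remove it. The overall comparison is the causal one.
The causal difference is the pooled difference: 0.547 − 0.618 = -0.071.

-0.07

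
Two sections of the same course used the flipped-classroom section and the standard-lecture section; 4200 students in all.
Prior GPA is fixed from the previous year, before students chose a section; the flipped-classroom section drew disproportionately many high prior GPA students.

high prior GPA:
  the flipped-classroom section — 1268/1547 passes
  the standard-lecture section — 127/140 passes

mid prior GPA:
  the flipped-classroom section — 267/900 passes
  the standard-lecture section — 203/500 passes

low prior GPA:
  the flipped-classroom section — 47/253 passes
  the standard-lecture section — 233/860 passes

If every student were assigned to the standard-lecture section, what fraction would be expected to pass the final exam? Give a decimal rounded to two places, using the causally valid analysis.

0.57

The stratified and pooled comparisons disagree (the standard-lecture section wins within each prior GPA band; the flipped-classroom section wins overall), so the answer turns on the causal role of prior GPA band.
The imbalance in prior GPA band arose from how students were allocated, not from anything the teaching method did; and prior GPA band independently affects the outcome. The pooled gap is confounded — condition on prior GPA band.
Standardising the standard-lecture section to the population prior GPA band mix: 0.402·127/140 + 0.333·203/500 + 0.265·233/860 = 0.571.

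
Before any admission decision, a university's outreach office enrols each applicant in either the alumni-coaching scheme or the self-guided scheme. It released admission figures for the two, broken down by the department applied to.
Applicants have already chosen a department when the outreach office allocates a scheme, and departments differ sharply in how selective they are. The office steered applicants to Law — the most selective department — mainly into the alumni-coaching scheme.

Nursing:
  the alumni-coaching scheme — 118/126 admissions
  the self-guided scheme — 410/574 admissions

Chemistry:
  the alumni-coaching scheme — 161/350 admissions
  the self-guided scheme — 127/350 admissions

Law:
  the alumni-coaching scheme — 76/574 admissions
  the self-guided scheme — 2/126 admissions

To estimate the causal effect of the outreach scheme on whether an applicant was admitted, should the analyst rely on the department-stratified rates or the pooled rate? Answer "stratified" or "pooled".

The stratified and pooled comparisons disagree (the alumni-coaching scheme wins within each department; the self-guided scheme wins overall), so the answer turns on the causal role of department.
Here department is a common cause — it drives both which outreach scheme a case falls under and the outcome. The crude comparison mixes populations; the stratum-specific rates are the causally relevant ones.
Within each level — Nursing: 93.7% vs 71.4%; Chemistry: 46.0% vs 36.3%; Law: 13.2% vs 1.6% — the alumni-coaching scheme is higher every time.

stratified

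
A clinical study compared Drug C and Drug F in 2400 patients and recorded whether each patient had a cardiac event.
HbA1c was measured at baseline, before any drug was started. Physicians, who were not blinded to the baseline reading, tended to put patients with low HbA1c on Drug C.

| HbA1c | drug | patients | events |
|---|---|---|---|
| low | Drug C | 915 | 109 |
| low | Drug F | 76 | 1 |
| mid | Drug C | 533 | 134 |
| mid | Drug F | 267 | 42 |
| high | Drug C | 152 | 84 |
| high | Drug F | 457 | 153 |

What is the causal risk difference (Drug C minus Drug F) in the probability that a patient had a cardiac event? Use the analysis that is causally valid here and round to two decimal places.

+0.13

The imbalance in HbA1c arose from how patients were allocated, not from anything the drug did; and HbA1c independently affects the outcome. The pooled gap is confounded — condition on HbA1c.
Adjusting over the population distribution of HbA1c: 0.413·(0.119−0.013) + 0.333·(0.251−0.157) + 0.254·(0.553−0.335) = +0.130.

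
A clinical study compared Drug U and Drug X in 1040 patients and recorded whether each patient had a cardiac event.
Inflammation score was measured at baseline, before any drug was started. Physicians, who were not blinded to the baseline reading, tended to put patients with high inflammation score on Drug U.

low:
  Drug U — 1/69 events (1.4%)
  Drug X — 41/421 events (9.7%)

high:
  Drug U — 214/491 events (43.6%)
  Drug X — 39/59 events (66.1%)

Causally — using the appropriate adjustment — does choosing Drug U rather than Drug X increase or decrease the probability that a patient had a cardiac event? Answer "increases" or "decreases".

Drug U is lower inside every inflammation score stratum but Drug X is lower in aggregate. Whether to stratify depends on how inflammation score relates to the drug.
Inflammation score satisfies the back-door criterion: it is not a descendant of the drug, and it blocks the spurious path from drug to outcome. Adjusting for it (i.e., using the within-inflammation score rates) gives the causal effect.
Within each level — low: 1.4% vs 9.7%; high: 43.6% vs 66.1% — Drug U is lower every time.

decreases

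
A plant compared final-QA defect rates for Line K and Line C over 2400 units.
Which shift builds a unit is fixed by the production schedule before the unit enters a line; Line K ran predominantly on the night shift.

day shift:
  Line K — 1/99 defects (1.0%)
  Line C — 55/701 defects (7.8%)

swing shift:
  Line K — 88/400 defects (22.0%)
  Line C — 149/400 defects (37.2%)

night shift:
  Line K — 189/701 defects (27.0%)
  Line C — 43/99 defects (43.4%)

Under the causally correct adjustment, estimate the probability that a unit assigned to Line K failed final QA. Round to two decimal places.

0.17

Shift satisfies the back-door criterion: it is not a descendant of the line, and it blocks the spurious path from line to outcome. Adjusting for it (i.e., using the within-shift rates) gives the causal effect.
Standardising Line K to the population shift mix: 0.333·1/99 + 0.333·88/400 + 0.333·189/701 = 0.167.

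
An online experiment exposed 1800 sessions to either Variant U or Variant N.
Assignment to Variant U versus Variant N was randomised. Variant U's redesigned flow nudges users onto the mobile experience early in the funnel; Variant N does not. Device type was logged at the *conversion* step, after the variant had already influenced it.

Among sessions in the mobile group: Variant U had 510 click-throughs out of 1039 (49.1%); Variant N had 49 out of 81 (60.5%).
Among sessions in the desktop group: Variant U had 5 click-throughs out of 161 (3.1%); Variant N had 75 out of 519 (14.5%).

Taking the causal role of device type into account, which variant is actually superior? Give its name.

Variant U

Device type lies on the pathway variant → device type → outcome, so adjusting for it blocks the indirect effect. For the total causal effect of variant, use the unadjusted pooled rates.
Pooled: Variant U 42.9% vs Variant N 20.7%; Variant U is higher overall.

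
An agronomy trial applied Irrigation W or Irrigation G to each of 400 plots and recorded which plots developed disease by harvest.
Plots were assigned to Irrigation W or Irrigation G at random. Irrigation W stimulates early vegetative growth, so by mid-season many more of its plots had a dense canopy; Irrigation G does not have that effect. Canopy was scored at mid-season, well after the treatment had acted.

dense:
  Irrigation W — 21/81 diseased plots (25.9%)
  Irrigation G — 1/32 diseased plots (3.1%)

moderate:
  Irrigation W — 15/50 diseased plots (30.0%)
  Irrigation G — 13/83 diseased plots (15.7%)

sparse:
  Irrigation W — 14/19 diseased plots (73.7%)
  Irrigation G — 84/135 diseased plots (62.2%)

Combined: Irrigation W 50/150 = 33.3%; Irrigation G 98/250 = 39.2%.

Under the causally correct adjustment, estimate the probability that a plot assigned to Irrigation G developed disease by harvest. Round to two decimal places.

0.39

Mid-season canopy is downstream of the irrigation. One should not condition on a consequence of treatment, so the overall rates are the right comparison.
So P(outcome | do(Irrigation G)) is just the pooled rate for Irrigation G: 98/250 = 0.392.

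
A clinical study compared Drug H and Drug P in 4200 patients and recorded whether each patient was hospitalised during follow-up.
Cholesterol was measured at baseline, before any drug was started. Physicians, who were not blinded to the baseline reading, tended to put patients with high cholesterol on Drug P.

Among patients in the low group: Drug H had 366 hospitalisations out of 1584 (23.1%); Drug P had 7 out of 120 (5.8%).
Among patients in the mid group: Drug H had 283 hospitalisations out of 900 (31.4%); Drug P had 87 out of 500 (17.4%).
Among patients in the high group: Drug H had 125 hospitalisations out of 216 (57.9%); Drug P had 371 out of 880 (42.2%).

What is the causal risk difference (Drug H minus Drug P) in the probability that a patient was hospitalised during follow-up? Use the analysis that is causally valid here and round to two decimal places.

+0.16

Drug P is lower inside every cholesterol stratum but Drug H is lower in aggregate. Whether to stratify depends on how cholesterol relates to the drug.
Since cholesterol is a pre-existing factor (not a product of the drug) and it affects the outcome on its own, it is a confounder. The stratified rates, not the pooled rate, identify the causal effect.
Adjusting over the population distribution of cholesterol: 0.406·(0.231−0.058) + 0.333·(0.314−0.174) + 0.261·(0.579−0.422) = +0.158.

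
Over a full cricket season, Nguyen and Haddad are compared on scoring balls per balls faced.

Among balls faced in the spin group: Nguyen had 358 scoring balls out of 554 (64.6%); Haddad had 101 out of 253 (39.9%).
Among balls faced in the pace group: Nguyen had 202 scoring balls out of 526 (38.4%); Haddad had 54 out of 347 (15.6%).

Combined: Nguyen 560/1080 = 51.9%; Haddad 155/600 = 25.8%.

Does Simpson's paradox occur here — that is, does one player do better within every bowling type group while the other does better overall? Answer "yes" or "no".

Within each bowling type level (spin 64.6% vs 39.9%; pace 38.4% vs 15.6%), Nguyen has the higher rate every time. Pooled: 51.9% vs 25.8% — Nguyen has the higher rate overall. They agree.

no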